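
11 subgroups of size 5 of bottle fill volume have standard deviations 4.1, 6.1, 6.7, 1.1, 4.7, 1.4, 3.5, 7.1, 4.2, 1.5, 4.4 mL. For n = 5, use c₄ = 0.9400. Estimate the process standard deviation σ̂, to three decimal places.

s̄ = (4.1 + 6.1 + 6.7 + 1.1 + 4.7 + 1.4 + 3.5 + 7.1 + 4.2 + 1.5 + 4.4) / 11 = 4.0727
σ̂ = s̄ / c₄ = 4.0727 / 0.9400 = 4.3327

4.333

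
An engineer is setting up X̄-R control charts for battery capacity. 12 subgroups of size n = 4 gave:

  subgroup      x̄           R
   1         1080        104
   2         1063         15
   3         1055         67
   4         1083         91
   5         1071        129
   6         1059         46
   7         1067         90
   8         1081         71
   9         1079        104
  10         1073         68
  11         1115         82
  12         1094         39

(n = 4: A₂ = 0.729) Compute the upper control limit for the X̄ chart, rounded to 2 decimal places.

X̄̄ = (1080 + 1063 + 1055 + 1083 + 1071 + 1059 + 1067 + 1081 + 1079 + 1073 + 1115 + 1094) / 12 = 12920.0000 / 12 = 1076.6667
R̄ = (104 + 15 + 67 + 91 + 129 + 46 + 90 + 71 + 104 + 68 + 82 + 39) / 12 = 906.0000 / 12 = 75.5000
UCL = X̄̄ + A₂·R̄ = 1076.6667 + 0.729 × 75.5000 = 1131.7062

1131.71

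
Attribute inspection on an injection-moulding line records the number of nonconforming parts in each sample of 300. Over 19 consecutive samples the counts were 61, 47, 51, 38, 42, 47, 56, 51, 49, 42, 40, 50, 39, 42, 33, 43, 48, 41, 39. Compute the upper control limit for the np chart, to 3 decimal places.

p̄ = Σdᵢ / (k·n) = 859 / (19 × 300) = 0.15070
UCL = np̄ + 3·√(np̄(1−p̄)) = 45.2105 + 3 × √(45.2105×0.84930) = 45.2105 + 3 × 6.1965 = 63.8002

63.800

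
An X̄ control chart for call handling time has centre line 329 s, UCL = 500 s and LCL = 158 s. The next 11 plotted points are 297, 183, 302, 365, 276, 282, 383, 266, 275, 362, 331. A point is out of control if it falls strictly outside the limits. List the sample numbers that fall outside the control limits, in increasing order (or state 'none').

none

All 11 points lie within [158, 500].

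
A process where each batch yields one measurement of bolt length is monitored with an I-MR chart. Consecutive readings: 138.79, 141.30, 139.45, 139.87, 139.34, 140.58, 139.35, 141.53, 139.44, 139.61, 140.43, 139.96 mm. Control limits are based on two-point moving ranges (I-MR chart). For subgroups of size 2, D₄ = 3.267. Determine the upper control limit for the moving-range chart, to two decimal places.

Moving ranges: 2.51, 1.85, 0.42, 0.53, 1.24, 1.23, 2.18, 2.09, 0.17, 0.82, 0.47; M̄R̄ = 13.5100 / 11 = 1.2282
UCL_MR = D₄·M̄R̄ = 3.267 × 1.2282 = 4.0125

4.01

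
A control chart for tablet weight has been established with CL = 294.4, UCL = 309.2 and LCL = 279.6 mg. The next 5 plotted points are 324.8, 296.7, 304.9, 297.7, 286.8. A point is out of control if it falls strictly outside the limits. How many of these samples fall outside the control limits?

1

Compare each point to [279.6, 309.2]: sample 1 = 324.8 > UCL.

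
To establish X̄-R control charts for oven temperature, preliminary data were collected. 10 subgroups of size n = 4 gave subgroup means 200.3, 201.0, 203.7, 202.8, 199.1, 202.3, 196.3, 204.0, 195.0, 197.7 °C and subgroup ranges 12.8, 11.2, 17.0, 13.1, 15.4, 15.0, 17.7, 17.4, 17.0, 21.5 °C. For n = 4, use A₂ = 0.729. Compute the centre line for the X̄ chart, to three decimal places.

X̄̄ = (200.3 + 201.0 + 203.7 + 202.8 + 199.1 + 202.3 + 196.3 + 204.0 + 195.0 + 197.7) / 10 = 2002.2000 / 10 = 200.2200
CL = X̄̄ = 200.2200

200.220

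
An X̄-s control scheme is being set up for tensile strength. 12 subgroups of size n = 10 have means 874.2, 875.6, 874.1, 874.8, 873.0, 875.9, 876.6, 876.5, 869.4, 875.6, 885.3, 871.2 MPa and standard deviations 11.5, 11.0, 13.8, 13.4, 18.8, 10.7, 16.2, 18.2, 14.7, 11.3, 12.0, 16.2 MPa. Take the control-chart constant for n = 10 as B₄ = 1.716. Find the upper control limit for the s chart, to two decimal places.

s̄ = (11.5 + 11.0 + 13.8 + 13.4 + 18.8 + 10.7 + 16.2 + 18.2 + 14.7 + 11.3 + 12.0 + 16.2) / 12 = 13.9833
UCL_s = B₄·s̄ = 1.716 × 13.9833 = 23.9954

24.00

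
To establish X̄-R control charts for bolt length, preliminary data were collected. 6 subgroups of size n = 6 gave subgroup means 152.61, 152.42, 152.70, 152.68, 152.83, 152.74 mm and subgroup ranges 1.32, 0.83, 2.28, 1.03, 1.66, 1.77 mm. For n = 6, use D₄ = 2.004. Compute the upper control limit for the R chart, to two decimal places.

R̄ = (1.32 + 0.83 + 2.28 + 1.03 + 1.66 + 1.77) / 6 = 8.8900 / 6 = 1.4817
UCL_R = D₄·R̄ = 2.004 × 1.4817 = 2.9693

2.97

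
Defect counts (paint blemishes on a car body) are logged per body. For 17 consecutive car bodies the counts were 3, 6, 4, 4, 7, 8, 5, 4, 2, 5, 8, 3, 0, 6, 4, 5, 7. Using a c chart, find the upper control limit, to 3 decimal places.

c̄ = (3 + 6 + 4 + 4 + 7 + 8 + 5 + 4 + 2 + 5 + 8 + 3 + 0 + 6 + 4 + 5 + 7) / 17 = 81 / 17 = 4.7647
UCL = c̄ + 3√c̄ = 4.7647 + 3 × √4.7647 = 4.7647 + 3 × 2.1828 = 11.3132

11.313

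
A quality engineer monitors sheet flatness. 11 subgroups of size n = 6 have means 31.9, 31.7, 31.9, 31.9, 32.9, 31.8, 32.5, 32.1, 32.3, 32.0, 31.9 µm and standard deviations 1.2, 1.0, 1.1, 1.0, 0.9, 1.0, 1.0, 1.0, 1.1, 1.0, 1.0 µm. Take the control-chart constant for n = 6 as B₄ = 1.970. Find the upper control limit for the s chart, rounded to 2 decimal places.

2.02

s̄ = (1.2 + 1.0 + 1.1 + 1.0 + 0.9 + 1.0 + 1.0 + 1.0 + 1.1 + 1.0 + 1.0) / 11 = 1.0273
UCL_s = B₄·s̄ = 1.970 × 1.0273 = 2.0237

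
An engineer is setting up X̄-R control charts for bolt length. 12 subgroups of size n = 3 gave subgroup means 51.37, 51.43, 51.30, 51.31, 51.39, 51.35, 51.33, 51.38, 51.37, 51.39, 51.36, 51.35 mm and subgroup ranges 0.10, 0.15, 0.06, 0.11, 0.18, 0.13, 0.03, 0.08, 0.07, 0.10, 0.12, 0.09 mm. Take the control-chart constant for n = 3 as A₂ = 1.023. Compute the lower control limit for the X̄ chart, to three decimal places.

X̄̄ = (51.37 + 51.43 + 51.30 + 51.31 + 51.39 + 51.35 + 51.33 + 51.38 + 51.37 + 51.39 + 51.36 + 51.35) / 12 = 616.3300 / 12 = 51.3608
R̄ = (0.10 + 0.15 + 0.06 + 0.11 + 0.18 + 0.13 + 0.03 + 0.08 + 0.07 + 0.10 + 0.12 + 0.09) / 12 = 1.2200 / 12 = 0.1017
LCL = X̄̄ − A₂·R̄ = 51.3608 − 1.023 × 0.1017 = 51.2568

51.257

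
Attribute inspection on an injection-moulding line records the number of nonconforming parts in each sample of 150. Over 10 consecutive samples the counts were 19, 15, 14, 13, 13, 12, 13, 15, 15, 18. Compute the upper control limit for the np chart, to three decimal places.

25.624

p̄ = Σdᵢ / (k·n) = 147 / (10 × 150) = 0.09800
UCL = np̄ + 3·√(np̄(1−p̄)) = 14.7000 + 3 × √(14.7000×0.90200) = 14.7000 + 3 × 3.6413 = 25.6240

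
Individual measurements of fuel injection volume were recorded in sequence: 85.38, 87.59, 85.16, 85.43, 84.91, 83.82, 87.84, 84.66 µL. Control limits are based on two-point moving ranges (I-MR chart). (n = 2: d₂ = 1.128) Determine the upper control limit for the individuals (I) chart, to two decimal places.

X̄ = (85.38 + 87.59 + 85.16 + 85.43 + 84.91 + 83.82 + 87.84 + 84.66) / 8 = 85.5987
Moving ranges: 2.21, 2.43, 0.27, 0.52, 1.09, 4.02, 3.18; M̄R̄ = 13.7200 / 7 = 1.9600
UCL = X̄ + 3·M̄R̄/d₂ = 85.5987 + 3 × 1.9600 / 1.128 = 90.8115

90.81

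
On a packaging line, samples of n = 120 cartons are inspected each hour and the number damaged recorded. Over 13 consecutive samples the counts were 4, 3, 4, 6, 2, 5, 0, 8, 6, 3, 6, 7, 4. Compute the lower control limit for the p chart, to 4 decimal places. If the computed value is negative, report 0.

0.0000

p̄ = Σdᵢ / (k·n) = 58 / (13 × 120) = 0.03718
LCL = p̄ − 3·√(p̄(1−p̄)/n) = 0.03718 − 3 × 0.01727 = -0.01464 → 0 (negative, so LCL = 0)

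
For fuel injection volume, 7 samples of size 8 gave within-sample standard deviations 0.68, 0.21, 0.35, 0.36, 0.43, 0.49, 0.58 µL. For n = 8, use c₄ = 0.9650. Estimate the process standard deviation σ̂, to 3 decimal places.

0.459

s̄ = (0.68 + 0.21 + 0.35 + 0.36 + 0.43 + 0.49 + 0.58) / 7 = 0.4429
σ̂ = s̄ / c₄ = 0.4429 / 0.9650 = 0.4589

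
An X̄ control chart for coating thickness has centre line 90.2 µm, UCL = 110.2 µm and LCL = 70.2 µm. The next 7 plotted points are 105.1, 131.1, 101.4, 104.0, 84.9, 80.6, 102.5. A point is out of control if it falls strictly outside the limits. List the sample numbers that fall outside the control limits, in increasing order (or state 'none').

2

Compare each point to [70.2, 110.2]: sample 2 = 131.1 > UCL.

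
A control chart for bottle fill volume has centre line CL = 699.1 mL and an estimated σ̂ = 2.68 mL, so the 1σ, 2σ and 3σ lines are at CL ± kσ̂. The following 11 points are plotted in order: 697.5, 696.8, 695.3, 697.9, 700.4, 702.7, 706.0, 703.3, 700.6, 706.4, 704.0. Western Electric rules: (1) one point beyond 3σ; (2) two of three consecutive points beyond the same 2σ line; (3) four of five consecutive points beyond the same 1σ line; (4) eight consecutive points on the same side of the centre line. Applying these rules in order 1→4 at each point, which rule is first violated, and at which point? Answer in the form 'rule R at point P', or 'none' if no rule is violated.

rule 3 at point 10

Zone of each point (C = within 1σ̂, B = 1σ̂–2σ̂, A = 2σ̂–3σ̂, * = beyond 3σ̂; sign = side of CL): 1:-C, 2:-C, 3:-B, 4:-C, 5:+C, 6:+B, 7:+A, 8:+B, 9:+C, 10:+A, 11:+B
Rule 3 (four of five consecutive points beyond the same 1σ limit) is satisfied at point 10.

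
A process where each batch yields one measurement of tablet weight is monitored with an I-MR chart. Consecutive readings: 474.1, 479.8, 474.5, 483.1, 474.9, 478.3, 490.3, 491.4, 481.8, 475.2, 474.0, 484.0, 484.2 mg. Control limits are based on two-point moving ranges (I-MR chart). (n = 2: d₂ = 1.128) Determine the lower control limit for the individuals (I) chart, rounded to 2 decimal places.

X̄ = (474.1 + 479.8 + 474.5 + 483.1 + 474.9 + 478.3 + 490.3 + 491.4 + 481.8 + 475.2 + 474.0 + 484.0 + 484.2) / 13 = 480.4308
Moving ranges: 5.7, 5.3, 8.6, 8.2, 3.4, 12.0, 1.1, 9.6, 6.6, 1.2, 10.0, 0.2; M̄R̄ = 71.9000 / 12 = 5.9917
LCL = X̄ − 3·M̄R̄/d₂ = 480.4308 − 3 × 5.9917 / 1.128 = 464.4955

464.50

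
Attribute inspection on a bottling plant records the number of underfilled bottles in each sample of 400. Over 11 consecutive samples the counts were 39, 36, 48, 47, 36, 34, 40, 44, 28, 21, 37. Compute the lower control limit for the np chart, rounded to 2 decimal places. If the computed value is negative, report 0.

p̄ = Σdᵢ / (k·n) = 410 / (11 × 400) = 0.09318
LCL = np̄ − 3·√(np̄(1−p̄)) = 37.2727 − 3 × 5.8137 = 19.8315

19.83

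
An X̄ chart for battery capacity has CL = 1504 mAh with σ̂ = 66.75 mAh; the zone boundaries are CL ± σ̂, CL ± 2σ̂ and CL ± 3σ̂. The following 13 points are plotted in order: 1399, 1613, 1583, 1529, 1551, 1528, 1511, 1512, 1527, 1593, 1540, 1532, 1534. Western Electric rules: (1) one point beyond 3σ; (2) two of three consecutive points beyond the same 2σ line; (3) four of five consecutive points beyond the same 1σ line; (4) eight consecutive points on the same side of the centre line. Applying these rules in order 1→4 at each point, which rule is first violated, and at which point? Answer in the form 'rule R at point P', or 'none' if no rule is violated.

rule 4 at point 9

Zone of each point (C = within 1σ̂, B = 1σ̂–2σ̂, A = 2σ̂–3σ̂, * = beyond 3σ̂; sign = side of CL): 1:-B, 2:+B, 3:+B, 4:+C, 5:+C, 6:+C, 7:+C, 8:+C, 9:+C, 10:+B, 11:+C, 12:+C, 13:+C
Rule 4 (eight consecutive points on the same side of the centre line) is satisfied at point 9.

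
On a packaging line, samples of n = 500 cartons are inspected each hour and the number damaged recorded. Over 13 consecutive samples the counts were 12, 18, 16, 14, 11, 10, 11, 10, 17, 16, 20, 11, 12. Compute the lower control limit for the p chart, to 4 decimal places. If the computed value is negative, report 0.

0.0055

p̄ = Σdᵢ / (k·n) = 178 / (13 × 500) = 0.02738
LCL = p̄ − 3·√(p̄(1−p̄)/n) = 0.02738 − 3 × 0.00730 = 0.00549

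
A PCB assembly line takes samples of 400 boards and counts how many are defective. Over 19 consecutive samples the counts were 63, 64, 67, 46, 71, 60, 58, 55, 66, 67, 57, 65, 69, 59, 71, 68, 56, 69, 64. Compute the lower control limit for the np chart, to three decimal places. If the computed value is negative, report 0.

41.053

p̄ = Σdᵢ / (k·n) = 1195 / (19 × 400) = 0.15724
LCL = np̄ − 3·√(np̄(1−p̄)) = 62.8947 − 3 × 7.2805 = 41.0533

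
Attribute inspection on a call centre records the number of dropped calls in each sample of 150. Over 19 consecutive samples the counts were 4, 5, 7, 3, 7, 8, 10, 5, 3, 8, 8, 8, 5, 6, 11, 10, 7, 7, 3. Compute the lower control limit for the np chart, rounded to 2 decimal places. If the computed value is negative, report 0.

0.00

p̄ = Σdᵢ / (k·n) = 125 / (19 × 150) = 0.04386
LCL = np̄ − 3·√(np̄(1−p̄)) = 6.5789 − 3 × 2.5081 = -0.9453 → 0 (negative, so LCL = 0)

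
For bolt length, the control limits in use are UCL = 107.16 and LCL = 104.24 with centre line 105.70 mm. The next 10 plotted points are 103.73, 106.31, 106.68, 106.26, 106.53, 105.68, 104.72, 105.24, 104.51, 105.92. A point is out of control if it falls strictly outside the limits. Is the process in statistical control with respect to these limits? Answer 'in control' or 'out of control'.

out of control

Compare each point to [104.24, 107.16]: sample 1 = 103.73 < LCL.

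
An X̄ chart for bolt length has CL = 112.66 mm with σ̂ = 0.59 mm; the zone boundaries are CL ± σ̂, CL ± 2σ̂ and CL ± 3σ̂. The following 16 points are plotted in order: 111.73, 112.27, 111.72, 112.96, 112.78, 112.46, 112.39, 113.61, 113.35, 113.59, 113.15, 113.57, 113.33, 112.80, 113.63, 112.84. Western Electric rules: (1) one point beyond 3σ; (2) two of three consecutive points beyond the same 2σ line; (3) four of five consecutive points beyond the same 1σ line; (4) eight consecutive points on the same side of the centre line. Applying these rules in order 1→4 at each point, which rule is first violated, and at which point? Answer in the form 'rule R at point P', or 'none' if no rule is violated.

rule 3 at point 12

Zone of each point (C = within 1σ̂, B = 1σ̂–2σ̂, A = 2σ̂–3σ̂, * = beyond 3σ̂; sign = side of CL): 1:-B, 2:-C, 3:-B, 4:+C, 5:+C, 6:-C, 7:-C, 8:+B, 9:+B, 10:+B, 11:+C, 12:+B, 13:+B, 14:+C, 15:+B, 16:+C
Rule 3 (four of five consecutive points beyond the same 1σ limit) is satisfied at point 12.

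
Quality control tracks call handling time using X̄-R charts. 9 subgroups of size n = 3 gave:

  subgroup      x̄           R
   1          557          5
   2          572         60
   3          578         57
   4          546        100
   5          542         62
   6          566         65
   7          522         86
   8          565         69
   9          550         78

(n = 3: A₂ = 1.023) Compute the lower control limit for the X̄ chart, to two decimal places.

489.18

X̄̄ = (557 + 572 + 578 + 546 + 542 + 566 + 522 + 565 + 550) / 9 = 4998.0000 / 9 = 555.3333
R̄ = (5 + 60 + 57 + 100 + 62 + 65 + 86 + 69 + 78) / 9 = 582.0000 / 9 = 64.6667
LCL = X̄̄ − A₂·R̄ = 555.3333 − 1.023 × 64.6667 = 489.1793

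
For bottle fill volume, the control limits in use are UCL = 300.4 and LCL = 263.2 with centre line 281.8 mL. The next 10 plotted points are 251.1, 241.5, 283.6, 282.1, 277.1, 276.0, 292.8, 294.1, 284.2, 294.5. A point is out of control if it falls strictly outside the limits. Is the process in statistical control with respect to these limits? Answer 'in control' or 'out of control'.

Compare each point to [263.2, 300.4]: sample 1 = 251.1 < LCL; sample 2 = 241.5 < LCL.

out of control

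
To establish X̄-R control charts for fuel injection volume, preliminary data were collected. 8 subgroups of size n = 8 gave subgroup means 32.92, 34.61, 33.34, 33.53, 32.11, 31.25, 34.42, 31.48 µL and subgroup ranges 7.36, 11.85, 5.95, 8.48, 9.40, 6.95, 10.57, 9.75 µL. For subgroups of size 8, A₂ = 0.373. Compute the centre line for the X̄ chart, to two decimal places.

X̄̄ = (32.92 + 34.61 + 33.34 + 33.53 + 32.11 + 31.25 + 34.42 + 31.48) / 8 = 263.6600 / 8 = 32.9575
CL = X̄̄ = 32.9575

32.96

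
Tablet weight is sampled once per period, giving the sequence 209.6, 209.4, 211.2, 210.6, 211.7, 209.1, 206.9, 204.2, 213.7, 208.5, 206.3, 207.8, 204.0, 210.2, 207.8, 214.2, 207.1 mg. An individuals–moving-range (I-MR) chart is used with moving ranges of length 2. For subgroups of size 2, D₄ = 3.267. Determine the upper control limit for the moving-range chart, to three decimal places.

Moving ranges: 0.2, 1.8, 0.6, 1.1, 2.6, 2.2, 2.7, 9.5, 5.2, 2.2, 1.5, 3.8, 6.2, 2.4, 6.4, 7.1; M̄R̄ = 55.5000 / 16 = 3.4688
UCL_MR = D₄·M̄R̄ = 3.267 × 3.4688 = 11.3324

11.332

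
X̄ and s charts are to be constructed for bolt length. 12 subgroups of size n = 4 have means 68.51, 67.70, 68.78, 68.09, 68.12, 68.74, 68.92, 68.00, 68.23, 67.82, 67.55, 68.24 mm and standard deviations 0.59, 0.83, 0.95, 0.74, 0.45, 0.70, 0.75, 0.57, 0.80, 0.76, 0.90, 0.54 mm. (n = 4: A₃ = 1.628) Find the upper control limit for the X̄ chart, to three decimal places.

69.389

X̄̄ = (68.51 + 67.70 + 68.78 + 68.09 + 68.12 + 68.74 + 68.92 + 68.00 + 68.23 + 67.82 + 67.55 + 68.24) / 12 = 68.2250
s̄ = (0.59 + 0.83 + 0.95 + 0.74 + 0.45 + 0.70 + 0.75 + 0.57 + 0.80 + 0.76 + 0.90 + 0.54) / 12 = 0.7150
UCL = X̄̄ + A₃·s̄ = 68.2250 + 1.628 × 0.7150 = 69.3890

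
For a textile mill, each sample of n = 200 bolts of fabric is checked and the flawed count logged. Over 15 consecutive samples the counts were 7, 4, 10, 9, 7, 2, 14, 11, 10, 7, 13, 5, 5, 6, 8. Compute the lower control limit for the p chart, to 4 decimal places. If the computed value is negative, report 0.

0.0000

p̄ = Σdᵢ / (k·n) = 118 / (15 × 200) = 0.03933
LCL = p̄ − 3·√(p̄(1−p̄)/n) = 0.03933 − 3 × 0.01375 = -0.00190 → 0 (negative, so LCL = 0)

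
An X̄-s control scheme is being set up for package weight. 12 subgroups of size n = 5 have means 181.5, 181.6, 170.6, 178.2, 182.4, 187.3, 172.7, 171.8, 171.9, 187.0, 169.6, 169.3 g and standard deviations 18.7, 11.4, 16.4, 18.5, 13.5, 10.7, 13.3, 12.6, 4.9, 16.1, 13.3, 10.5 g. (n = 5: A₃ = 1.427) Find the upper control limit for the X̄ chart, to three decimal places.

196.006

X̄̄ = (181.5 + 181.6 + 170.6 + 178.2 + 182.4 + 187.3 + 172.7 + 171.8 + 171.9 + 187.0 + 169.6 + 169.3) / 12 = 176.9917
s̄ = (18.7 + 11.4 + 16.4 + 18.5 + 13.5 + 10.7 + 13.3 + 12.6 + 4.9 + 16.1 + 13.3 + 10.5) / 12 = 13.3250
UCL = X̄̄ + A₃·s̄ = 176.9917 + 1.427 × 13.3250 = 196.0064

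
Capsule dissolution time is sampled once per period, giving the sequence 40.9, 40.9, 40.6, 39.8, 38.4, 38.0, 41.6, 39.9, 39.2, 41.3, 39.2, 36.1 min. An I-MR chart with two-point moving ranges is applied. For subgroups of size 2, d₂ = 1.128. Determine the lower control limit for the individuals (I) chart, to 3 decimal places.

35.742

X̄ = (40.9 + 40.9 + 40.6 + 39.8 + 38.4 + 38.0 + 41.6 + 39.9 + 39.2 + 41.3 + 39.2 + 36.1) / 12 = 39.6583
Moving ranges: 0.0, 0.3, 0.8, 1.4, 0.4, 3.6, 1.7, 0.7, 2.1, 2.1, 3.1; M̄R̄ = 16.2000 / 11 = 1.4727
LCL = X̄ − 3·M̄R̄/d₂ = 39.6583 − 3 × 1.4727 / 1.128 = 35.7415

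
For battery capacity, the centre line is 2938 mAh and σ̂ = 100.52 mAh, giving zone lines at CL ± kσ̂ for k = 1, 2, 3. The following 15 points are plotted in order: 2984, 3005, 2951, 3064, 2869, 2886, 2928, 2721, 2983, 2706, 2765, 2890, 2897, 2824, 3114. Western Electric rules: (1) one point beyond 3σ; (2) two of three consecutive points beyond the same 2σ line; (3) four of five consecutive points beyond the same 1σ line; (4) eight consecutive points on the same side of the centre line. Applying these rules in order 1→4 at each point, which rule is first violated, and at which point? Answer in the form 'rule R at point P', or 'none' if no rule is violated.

Zone of each point (C = within 1σ̂, B = 1σ̂–2σ̂, A = 2σ̂–3σ̂, * = beyond 3σ̂; sign = side of CL): 1:+C, 2:+C, 3:+C, 4:+B, 5:-C, 6:-C, 7:-C, 8:-A, 9:+C, 10:-A, 11:-B, 12:-C, 13:-C, 14:-B, 15:+B
Rule 2 (two of three consecutive points beyond the same 2σ limit) is satisfied at point 10.

rule 2 at point 10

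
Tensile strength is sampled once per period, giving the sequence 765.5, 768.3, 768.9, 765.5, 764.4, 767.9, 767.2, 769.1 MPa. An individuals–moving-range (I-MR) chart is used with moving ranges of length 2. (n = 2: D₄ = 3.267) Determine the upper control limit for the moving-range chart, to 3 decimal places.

Moving ranges: 2.8, 0.6, 3.4, 1.1, 3.5, 0.7, 1.9; M̄R̄ = 14.0000 / 7 = 2.0000
UCL_MR = D₄·M̄R̄ = 3.267 × 2.0000 = 6.5340

6.534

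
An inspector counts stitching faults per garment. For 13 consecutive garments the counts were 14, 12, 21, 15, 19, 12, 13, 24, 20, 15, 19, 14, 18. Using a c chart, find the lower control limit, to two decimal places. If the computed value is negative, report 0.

4.39

c̄ = (14 + 12 + 21 + 15 + 19 + 12 + 13 + 24 + 20 + 15 + 19 + 14 + 18) / 13 = 216 / 13 = 16.6154
LCL = c̄ − 3√c̄ = 16.6154 − 3 × 4.0762 = 4.3868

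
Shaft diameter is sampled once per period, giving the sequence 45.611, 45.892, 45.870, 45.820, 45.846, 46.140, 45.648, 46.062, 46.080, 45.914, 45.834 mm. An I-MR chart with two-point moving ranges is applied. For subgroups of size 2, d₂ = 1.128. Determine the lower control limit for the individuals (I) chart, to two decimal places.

45.39

X̄ = (45.611 + 45.892 + 45.870 + 45.820 + 45.846 + 46.140 + 45.648 + 46.062 + 46.080 + 45.914 + 45.834) / 11 = 45.8834
Moving ranges: 0.281, 0.022, 0.050, 0.026, 0.294, 0.492, 0.414, 0.018, 0.166, 0.080; M̄R̄ = 1.8430 / 10 = 0.1843
LCL = X̄ − 3·M̄R̄/d₂ = 45.8834 − 3 × 0.1843 / 1.128 = 45.3932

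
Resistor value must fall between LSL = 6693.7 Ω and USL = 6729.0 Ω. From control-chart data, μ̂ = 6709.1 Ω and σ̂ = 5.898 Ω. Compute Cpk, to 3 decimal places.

0.870

Cpu = (USL − μ̂) / (3σ̂) = (6729.0 − 6709.1) / (3 × 5.898) = 1.1247; Cpl = (μ̂ − LSL) / (3σ̂) = (6709.1 − 6693.7) / (3 × 5.898) = 0.8704; Cpk = min(Cpu, Cpl) = 0.8704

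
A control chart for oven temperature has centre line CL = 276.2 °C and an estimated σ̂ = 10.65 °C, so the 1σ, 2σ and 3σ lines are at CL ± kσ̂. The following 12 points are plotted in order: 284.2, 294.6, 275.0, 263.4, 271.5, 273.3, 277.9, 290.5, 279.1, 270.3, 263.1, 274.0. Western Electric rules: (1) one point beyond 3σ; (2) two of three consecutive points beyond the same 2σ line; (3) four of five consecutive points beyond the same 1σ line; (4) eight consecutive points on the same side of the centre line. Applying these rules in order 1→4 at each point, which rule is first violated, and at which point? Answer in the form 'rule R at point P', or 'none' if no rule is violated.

Zone of each point (C = within 1σ̂, B = 1σ̂–2σ̂, A = 2σ̂–3σ̂, * = beyond 3σ̂; sign = side of CL): 1:+C, 2:+B, 3:-C, 4:-B, 5:-C, 6:-C, 7:+C, 8:+B, 9:+C, 10:-C, 11:-B, 12:-C
No rule fires across all 12 points.

none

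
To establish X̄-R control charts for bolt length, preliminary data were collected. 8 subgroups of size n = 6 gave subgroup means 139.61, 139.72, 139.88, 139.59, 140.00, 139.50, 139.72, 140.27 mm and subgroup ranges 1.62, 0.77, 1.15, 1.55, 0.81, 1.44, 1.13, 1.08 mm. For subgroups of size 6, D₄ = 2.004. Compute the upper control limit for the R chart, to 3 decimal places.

R̄ = (1.62 + 0.77 + 1.15 + 1.55 + 0.81 + 1.44 + 1.13 + 1.08) / 8 = 9.5500 / 8 = 1.1938
UCL_R = D₄·R̄ = 2.004 × 1.1938 = 2.3923

2.392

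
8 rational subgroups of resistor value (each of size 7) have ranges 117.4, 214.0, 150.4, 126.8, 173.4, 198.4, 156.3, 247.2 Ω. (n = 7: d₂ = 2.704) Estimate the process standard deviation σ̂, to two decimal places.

63.97

R̄ = (117.4 + 214.0 + 150.4 + 126.8 + 173.4 + 198.4 + 156.3 + 247.2) / 8 = 172.9875
σ̂ = R̄ / d₂ = 172.9875 / 2.704 = 63.9747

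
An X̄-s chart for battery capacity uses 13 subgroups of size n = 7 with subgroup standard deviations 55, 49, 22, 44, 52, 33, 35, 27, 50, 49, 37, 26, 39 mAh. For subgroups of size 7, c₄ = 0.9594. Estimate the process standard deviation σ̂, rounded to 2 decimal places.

s̄ = (55 + 49 + 22 + 44 + 52 + 33 + 35 + 27 + 50 + 49 + 37 + 26 + 39) / 13 = 39.8462
σ̂ = s̄ / c₄ = 39.8462 / 0.9594 = 41.5324

41.53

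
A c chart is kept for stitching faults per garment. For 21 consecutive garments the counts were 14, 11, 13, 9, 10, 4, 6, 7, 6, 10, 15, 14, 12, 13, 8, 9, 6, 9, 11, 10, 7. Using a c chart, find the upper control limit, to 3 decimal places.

19.065

c̄ = (14 + 11 + 13 + 9 + 10 + 4 + 6 + 7 + 6 + 10 + 15 + 14 + 12 + 13 + 8 + 9 + 6 + 9 + 11 + 10 + 7) / 21 = 204 / 21 = 9.7143
UCL = c̄ + 3√c̄ = 9.7143 + 3 × √9.7143 = 9.7143 + 3 × 3.1168 = 19.0646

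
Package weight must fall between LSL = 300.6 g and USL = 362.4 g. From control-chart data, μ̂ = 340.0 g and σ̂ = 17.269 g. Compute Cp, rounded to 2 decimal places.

0.60

Cp = (USL − LSL) / (6σ̂) = (362.4 − 300.6) / (6 × 17.269) = 61.8000 / 103.6140 = 0.5964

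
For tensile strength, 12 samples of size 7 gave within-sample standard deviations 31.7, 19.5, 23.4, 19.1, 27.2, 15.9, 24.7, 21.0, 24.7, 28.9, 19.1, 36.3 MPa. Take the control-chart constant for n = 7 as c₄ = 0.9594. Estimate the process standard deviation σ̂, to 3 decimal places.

25.320

s̄ = (31.7 + 19.5 + 23.4 + 19.1 + 27.2 + 15.9 + 24.7 + 21.0 + 24.7 + 28.9 + 19.1 + 36.3) / 12 = 24.2917
σ̂ = s̄ / c₄ = 24.2917 / 0.9594 = 25.3196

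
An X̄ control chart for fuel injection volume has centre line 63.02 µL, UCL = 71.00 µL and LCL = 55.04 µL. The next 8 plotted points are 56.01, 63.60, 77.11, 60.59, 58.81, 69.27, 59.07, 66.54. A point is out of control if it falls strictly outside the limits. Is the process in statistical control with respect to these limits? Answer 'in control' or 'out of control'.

out of control

Compare each point to [55.04, 71.00]: sample 3 = 77.11 > UCL.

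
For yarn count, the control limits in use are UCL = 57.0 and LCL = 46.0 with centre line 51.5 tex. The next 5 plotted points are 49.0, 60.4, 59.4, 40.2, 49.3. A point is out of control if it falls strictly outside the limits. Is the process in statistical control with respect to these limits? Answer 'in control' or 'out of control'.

out of control

Compare each point to [46.0, 57.0]: sample 2 = 60.4 > UCL; sample 3 = 59.4 > UCL; sample 4 = 40.2 < LCL.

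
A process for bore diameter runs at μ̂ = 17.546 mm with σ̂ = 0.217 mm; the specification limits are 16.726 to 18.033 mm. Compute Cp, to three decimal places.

Cp = (USL − LSL) / (6σ̂) = (18.033 − 16.726) / (6 × 0.217) = 1.3070 / 1.3020 = 1.0038

1.004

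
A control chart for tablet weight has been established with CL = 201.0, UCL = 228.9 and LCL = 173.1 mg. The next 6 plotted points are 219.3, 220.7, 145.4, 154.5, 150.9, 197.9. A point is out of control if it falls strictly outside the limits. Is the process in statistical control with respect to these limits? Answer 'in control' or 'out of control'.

out of control

Compare each point to [173.1, 228.9]: sample 3 = 145.4 < LCL; sample 4 = 154.5 < LCL; sample 5 = 150.9 < LCL.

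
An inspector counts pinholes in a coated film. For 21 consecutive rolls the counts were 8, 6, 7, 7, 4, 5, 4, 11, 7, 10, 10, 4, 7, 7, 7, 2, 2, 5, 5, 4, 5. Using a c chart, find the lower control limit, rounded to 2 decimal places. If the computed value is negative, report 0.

0.00

c̄ = (8 + 6 + 7 + 7 + 4 + 5 + 4 + 11 + 7 + 10 + 10 + 4 + 7 + 7 + 7 + 2 + 2 + 5 + 5 + 4 + 5) / 21 = 127 / 21 = 6.0476
LCL = c̄ − 3√c̄ = 6.0476 − 3 × 2.4592 = -1.3300 → 0 (cannot be negative)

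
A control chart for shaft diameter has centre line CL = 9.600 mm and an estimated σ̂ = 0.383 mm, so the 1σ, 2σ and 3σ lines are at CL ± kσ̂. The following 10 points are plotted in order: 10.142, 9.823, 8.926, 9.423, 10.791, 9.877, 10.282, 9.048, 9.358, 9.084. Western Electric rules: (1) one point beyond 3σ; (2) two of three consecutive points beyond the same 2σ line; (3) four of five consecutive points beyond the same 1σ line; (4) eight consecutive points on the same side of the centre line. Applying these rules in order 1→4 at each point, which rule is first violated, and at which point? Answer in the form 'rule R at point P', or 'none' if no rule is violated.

rule 1 at point 5

Zone of each point (C = within 1σ̂, B = 1σ̂–2σ̂, A = 2σ̂–3σ̂, * = beyond 3σ̂; sign = side of CL): 1:+B, 2:+C, 3:-B, 4:-C, 5:+*, 6:+C, 7:+B, 8:-B, 9:-C, 10:-B
Rule 1 (one point beyond the 3σ limits) is satisfied at point 5.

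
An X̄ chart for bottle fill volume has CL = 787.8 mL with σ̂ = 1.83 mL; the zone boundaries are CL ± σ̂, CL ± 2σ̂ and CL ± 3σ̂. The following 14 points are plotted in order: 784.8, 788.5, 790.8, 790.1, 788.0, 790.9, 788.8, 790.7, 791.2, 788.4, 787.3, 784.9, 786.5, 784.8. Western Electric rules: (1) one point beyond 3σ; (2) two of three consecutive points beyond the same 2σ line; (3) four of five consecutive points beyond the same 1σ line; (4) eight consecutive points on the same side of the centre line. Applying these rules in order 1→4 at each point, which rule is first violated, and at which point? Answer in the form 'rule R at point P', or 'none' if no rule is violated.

Zone of each point (C = within 1σ̂, B = 1σ̂–2σ̂, A = 2σ̂–3σ̂, * = beyond 3σ̂; sign = side of CL): 1:-B, 2:+C, 3:+B, 4:+B, 5:+C, 6:+B, 7:+C, 8:+B, 9:+B, 10:+C, 11:-C, 12:-B, 13:-C, 14:-B
Rule 4 (eight consecutive points on the same side of the centre line) is satisfied at point 9.

rule 4 at point 9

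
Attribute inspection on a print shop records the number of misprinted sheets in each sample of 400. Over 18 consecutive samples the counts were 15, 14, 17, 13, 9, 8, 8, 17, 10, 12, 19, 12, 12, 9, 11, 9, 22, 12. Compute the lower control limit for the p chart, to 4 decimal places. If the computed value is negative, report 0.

0.0055

p̄ = Σdᵢ / (k·n) = 229 / (18 × 400) = 0.03181
LCL = p̄ − 3·√(p̄(1−p̄)/n) = 0.03181 − 3 × 0.00877 = 0.00548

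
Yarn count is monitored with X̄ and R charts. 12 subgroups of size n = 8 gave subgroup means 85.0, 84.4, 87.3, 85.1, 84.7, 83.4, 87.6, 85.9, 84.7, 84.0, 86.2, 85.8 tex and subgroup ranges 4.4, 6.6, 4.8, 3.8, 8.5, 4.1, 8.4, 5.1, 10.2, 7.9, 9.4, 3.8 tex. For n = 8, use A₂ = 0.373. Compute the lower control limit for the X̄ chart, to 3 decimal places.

82.948

X̄̄ = (85.0 + 84.4 + 87.3 + 85.1 + 84.7 + 83.4 + 87.6 + 85.9 + 84.7 + 84.0 + 86.2 + 85.8) / 12 = 1024.1000 / 12 = 85.3417
R̄ = (4.4 + 6.6 + 4.8 + 3.8 + 8.5 + 4.1 + 8.4 + 5.1 + 10.2 + 7.9 + 9.4 + 3.8) / 12 = 77.0000 / 12 = 6.4167
LCL = X̄̄ − A₂·R̄ = 85.3417 − 0.373 × 6.4167 = 82.9482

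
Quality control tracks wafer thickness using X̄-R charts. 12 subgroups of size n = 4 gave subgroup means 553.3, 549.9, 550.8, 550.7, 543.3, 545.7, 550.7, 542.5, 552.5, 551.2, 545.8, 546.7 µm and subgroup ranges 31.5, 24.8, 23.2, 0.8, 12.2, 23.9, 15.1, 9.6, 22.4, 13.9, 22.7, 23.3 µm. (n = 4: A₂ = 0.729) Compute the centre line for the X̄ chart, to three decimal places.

548.592

X̄̄ = (553.3 + 549.9 + 550.8 + 550.7 + 543.3 + 545.7 + 550.7 + 542.5 + 552.5 + 551.2 + 545.8 + 546.7) / 12 = 6583.1000 / 12 = 548.5917
CL = X̄̄ = 548.5917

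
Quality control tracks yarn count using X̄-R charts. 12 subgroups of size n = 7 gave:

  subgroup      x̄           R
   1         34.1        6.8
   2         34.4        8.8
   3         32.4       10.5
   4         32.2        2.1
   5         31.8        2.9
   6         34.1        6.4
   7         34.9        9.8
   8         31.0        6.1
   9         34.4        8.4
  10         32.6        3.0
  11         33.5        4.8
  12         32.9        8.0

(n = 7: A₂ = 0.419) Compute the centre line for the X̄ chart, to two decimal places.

33.19

X̄̄ = (34.1 + 34.4 + 32.4 + 32.2 + 31.8 + 34.1 + 34.9 + 31.0 + 34.4 + 32.6 + 33.5 + 32.9) / 12 = 398.3000 / 12 = 33.1917
CL = X̄̄ = 33.1917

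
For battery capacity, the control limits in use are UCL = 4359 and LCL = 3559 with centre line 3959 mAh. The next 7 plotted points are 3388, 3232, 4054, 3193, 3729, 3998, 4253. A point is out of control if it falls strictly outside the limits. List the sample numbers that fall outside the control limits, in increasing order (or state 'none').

Compare each point to [3559, 4359]: sample 1 = 3388 < LCL; sample 2 = 3232 < LCL; sample 4 = 3193 < LCL.

1, 2, 4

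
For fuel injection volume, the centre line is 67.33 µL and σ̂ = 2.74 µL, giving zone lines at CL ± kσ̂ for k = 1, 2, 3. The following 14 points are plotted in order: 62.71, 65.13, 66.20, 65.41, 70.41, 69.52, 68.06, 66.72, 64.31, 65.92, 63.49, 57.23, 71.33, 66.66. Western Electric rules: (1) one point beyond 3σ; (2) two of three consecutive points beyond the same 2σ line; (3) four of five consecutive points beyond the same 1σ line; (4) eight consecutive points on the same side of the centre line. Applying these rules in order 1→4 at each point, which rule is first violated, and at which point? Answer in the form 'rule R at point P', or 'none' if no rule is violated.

Zone of each point (C = within 1σ̂, B = 1σ̂–2σ̂, A = 2σ̂–3σ̂, * = beyond 3σ̂; sign = side of CL): 1:-B, 2:-C, 3:-C, 4:-C, 5:+B, 6:+C, 7:+C, 8:-C, 9:-B, 10:-C, 11:-B, 12:-*, 13:+B, 14:-C
Rule 1 (one point beyond the 3σ limits) is satisfied at point 12.

rule 1 at point 12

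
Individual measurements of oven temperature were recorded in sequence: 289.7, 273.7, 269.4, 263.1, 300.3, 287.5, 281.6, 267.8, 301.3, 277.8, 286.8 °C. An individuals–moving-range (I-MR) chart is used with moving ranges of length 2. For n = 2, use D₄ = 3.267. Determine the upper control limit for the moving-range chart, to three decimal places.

Moving ranges: 16.0, 4.3, 6.3, 37.2, 12.8, 5.9, 13.8, 33.5, 23.5, 9.0; M̄R̄ = 162.3000 / 10 = 16.2300
UCL_MR = D₄·M̄R̄ = 3.267 × 16.2300 = 53.0234

53.023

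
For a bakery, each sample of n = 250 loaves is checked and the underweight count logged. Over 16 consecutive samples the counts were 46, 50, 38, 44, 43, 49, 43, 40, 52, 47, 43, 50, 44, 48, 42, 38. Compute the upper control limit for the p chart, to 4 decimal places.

0.2520

p̄ = Σdᵢ / (k·n) = 717 / (16 × 250) = 0.17925
UCL = p̄ + 3·√(p̄(1−p̄)/n) = 0.17925 + 3 × √(0.17925×0.82075/250) = 0.17925 + 3 × 0.02426 = 0.25203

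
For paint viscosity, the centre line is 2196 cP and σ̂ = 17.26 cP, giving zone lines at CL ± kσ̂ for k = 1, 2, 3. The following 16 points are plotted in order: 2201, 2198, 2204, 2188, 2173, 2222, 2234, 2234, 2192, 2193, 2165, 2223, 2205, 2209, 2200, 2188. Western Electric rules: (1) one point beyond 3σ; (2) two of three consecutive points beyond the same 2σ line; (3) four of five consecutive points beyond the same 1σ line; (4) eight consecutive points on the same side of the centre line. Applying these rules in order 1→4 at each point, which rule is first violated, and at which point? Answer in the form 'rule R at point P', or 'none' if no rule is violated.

Zone of each point (C = within 1σ̂, B = 1σ̂–2σ̂, A = 2σ̂–3σ̂, * = beyond 3σ̂; sign = side of CL): 1:+C, 2:+C, 3:+C, 4:-C, 5:-B, 6:+B, 7:+A, 8:+A, 9:-C, 10:-C, 11:-B, 12:+B, 13:+C, 14:+C, 15:+C, 16:-C
Rule 2 (two of three consecutive points beyond the same 2σ limit) is satisfied at point 8.

rule 2 at point 8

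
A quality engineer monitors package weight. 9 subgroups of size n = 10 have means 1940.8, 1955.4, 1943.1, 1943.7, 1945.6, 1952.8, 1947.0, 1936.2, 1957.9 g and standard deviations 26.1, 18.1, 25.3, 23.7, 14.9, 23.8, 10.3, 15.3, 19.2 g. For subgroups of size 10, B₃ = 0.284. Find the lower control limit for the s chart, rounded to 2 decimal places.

s̄ = (26.1 + 18.1 + 25.3 + 23.7 + 14.9 + 23.8 + 10.3 + 15.3 + 19.2) / 9 = 19.6333
LCL_s = B₃·s̄ = 0.284 × 19.6333 = 5.5759

5.58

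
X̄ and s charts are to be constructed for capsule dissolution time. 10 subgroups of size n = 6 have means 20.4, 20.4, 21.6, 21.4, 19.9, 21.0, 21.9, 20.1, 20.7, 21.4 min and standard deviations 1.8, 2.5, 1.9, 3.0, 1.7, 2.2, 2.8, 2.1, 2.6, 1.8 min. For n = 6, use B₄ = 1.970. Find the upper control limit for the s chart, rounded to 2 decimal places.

4.41

s̄ = (1.8 + 2.5 + 1.9 + 3.0 + 1.7 + 2.2 + 2.8 + 2.1 + 2.6 + 1.8) / 10 = 2.2400
UCL_s = B₄·s̄ = 1.970 × 2.2400 = 4.4128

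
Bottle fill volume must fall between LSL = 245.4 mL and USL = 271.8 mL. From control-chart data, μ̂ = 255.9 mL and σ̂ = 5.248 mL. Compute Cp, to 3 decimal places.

Cp = (USL − LSL) / (6σ̂) = (271.8 − 245.4) / (6 × 5.248) = 26.4000 / 31.4880 = 0.8384

0.838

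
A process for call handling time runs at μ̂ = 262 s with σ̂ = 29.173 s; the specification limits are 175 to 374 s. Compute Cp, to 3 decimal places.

1.137

Cp = (USL − LSL) / (6σ̂) = (374 − 175) / (6 × 29.173) = 199.0000 / 175.0380 = 1.1369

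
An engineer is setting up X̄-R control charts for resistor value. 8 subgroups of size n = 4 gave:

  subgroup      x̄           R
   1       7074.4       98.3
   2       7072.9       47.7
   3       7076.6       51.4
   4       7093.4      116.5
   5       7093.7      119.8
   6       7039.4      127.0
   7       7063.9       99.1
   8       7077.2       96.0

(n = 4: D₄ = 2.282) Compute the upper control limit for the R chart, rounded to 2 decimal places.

215.59

R̄ = (98.3 + 47.7 + 51.4 + 116.5 + 119.8 + 127.0 + 99.1 + 96.0) / 8 = 755.8000 / 8 = 94.4750
UCL_R = D₄·R̄ = 2.282 × 94.4750 = 215.5919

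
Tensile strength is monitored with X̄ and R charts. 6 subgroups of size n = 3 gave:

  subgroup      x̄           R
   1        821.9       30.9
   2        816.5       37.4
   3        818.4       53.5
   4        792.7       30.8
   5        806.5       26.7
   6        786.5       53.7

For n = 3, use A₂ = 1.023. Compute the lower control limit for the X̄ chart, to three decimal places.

767.357

X̄̄ = (821.9 + 816.5 + 818.4 + 792.7 + 806.5 + 786.5) / 6 = 4842.5000 / 6 = 807.0833
R̄ = (30.9 + 37.4 + 53.5 + 30.8 + 26.7 + 53.7) / 6 = 233.0000 / 6 = 38.8333
LCL = X̄̄ − A₂·R̄ = 807.0833 − 1.023 × 38.8333 = 767.3568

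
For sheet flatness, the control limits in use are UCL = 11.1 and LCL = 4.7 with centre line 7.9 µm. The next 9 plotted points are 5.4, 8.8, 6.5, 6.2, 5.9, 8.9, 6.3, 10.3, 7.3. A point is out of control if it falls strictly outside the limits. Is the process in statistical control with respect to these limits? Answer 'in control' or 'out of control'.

All 9 points lie within [4.7, 11.1].

in control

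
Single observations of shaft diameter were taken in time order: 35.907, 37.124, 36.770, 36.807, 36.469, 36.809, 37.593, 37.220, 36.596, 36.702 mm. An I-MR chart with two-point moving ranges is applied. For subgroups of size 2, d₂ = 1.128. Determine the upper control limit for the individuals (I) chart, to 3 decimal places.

38.033

X̄ = (35.907 + 37.124 + 36.770 + 36.807 + 36.469 + 36.809 + 37.593 + 37.220 + 36.596 + 36.702) / 10 = 36.7997
Moving ranges: 1.217, 0.354, 0.037, 0.338, 0.340, 0.784, 0.373, 0.624, 0.106; M̄R̄ = 4.1730 / 9 = 0.4637
UCL = X̄ + 3·M̄R̄/d₂ = 36.7997 + 3 × 0.4637 / 1.128 = 38.0329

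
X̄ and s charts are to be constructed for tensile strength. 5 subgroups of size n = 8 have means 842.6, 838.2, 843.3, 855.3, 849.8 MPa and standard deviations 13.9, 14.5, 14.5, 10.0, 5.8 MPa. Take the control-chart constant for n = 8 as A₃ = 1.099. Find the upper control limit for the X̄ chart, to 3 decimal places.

858.742

X̄̄ = (842.6 + 838.2 + 843.3 + 855.3 + 849.8) / 5 = 845.8400
s̄ = (13.9 + 14.5 + 14.5 + 10.0 + 5.8) / 5 = 11.7400
UCL = X̄̄ + A₃·s̄ = 845.8400 + 1.099 × 11.7400 = 858.7423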